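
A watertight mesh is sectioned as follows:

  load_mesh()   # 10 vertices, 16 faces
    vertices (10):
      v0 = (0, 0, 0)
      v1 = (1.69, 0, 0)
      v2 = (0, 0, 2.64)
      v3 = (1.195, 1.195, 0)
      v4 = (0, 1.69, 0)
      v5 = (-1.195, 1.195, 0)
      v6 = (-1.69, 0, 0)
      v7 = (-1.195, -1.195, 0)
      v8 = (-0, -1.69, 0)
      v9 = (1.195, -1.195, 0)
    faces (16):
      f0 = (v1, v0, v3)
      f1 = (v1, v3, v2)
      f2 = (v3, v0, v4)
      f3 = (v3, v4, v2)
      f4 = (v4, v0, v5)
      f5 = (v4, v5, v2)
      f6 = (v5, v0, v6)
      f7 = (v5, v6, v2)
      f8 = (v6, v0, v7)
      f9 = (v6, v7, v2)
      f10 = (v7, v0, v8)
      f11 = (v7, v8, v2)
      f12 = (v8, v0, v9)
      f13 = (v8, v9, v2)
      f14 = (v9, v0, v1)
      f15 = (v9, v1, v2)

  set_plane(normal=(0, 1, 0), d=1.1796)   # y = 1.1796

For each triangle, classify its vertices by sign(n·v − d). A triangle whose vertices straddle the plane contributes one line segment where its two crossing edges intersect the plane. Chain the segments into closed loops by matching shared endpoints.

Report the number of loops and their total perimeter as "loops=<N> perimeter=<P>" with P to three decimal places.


Straddling triangles (8 of 16):
  (v1,v0,v3) [--+] → (1.1796, 1.1796, 0)–(1.20138, 1.1796, 0)  len=0.0218
  (v1,v3,v2) [-+-] → (1.20138, 1.1796, 0)–(1.1796, 1.1796, 0.0340218)  len=0.0404
  (v3,v0,v4) [+-+] → (1.1796, 1.1796, 0)–(0, 1.1796, 0)  len=1.1796
  (v3,v4,v2) [++-] → (0, 1.1796, 0.797311)–(1.1796, 1.1796, 0.0340218)  len=1.4050
  (v4,v0,v5) [+-+] → (0, 1.1796, 0)–(-1.1796, 1.1796, 0)  len=1.1796
  (v4,v5,v2) [++-] → (-1.1796, 1.1796, 0.0340218)–(0, 1.1796, 0.797311)  len=1.4050
  (v5,v0,v6) [+--] → (-1.1796, 1.1796, 0)–(-1.20138, 1.1796, 0)  len=0.0218
  (v5,v6,v2) [+--] → (-1.20138, 1.1796, 0)–(-1.1796, 1.1796, 0.0340218)  len=0.0404

Chained into 1 loop(s):
  loop 1: 8 segments, perimeter = 5.2936
Total perimeter = 5.294

loops=1 perimeter=5.294


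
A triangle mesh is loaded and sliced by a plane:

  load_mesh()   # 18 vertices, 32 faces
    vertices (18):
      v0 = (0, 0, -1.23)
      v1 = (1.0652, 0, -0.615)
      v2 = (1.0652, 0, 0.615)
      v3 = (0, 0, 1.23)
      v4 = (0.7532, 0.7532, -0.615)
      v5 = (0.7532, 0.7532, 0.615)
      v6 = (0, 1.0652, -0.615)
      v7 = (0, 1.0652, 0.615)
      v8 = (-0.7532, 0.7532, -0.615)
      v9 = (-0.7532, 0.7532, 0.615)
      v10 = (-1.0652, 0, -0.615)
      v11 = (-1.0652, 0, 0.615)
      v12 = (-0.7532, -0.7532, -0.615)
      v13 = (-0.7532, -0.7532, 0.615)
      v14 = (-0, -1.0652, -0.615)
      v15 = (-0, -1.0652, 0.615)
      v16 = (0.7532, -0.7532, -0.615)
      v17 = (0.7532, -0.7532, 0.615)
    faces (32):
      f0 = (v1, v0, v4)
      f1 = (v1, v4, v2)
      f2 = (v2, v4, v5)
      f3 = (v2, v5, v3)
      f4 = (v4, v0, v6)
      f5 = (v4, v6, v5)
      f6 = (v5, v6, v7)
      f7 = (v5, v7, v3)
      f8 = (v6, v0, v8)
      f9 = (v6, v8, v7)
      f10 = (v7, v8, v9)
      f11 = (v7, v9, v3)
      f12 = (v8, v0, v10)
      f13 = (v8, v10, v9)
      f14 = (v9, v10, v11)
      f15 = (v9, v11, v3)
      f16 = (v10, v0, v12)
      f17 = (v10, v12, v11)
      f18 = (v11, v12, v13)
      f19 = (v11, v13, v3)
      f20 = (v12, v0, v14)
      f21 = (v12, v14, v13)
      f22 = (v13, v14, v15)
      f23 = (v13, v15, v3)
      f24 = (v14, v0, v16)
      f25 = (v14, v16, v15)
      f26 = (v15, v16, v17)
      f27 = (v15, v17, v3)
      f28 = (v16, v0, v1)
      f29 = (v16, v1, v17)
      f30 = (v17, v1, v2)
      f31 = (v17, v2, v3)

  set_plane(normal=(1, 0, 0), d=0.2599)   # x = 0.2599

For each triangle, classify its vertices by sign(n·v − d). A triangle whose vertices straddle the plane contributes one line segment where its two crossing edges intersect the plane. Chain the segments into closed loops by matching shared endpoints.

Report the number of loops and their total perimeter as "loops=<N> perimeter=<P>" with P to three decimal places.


loops=1 perimeter=6.751

Straddling triangles (12 of 32):
  (v1,v0,v4) [+-+] → (0.2599, 0, -1.07995)–(0.2599, 0.2599, -1.01779)  len=0.2672
  (v2,v5,v3) [++-] → (0.2599, 0.2599, 1.01779)–(0.2599, 0, 1.07995)  len=0.2672
  (v4,v0,v6) [+--] → (0.2599, 0.2599, -1.01779)–(0.2599, 0.957541, -0.615)  len=0.8056
  (v4,v6,v5) [+-+] → (0.2599, 0.957541, -0.615)–(0.2599, 0.957541, -0.190575)  len=0.4244
  (v5,v6,v7) [+--] → (0.2599, 0.957541, -0.190575)–(0.2599, 0.957541, 0.615)  len=0.8056
  (v5,v7,v3) [+--] → (0.2599, 0.957541, 0.615)–(0.2599, 0.2599, 1.01779)  len=0.8056
  (v14,v0,v16) [--+] → (0.2599, -0.2599, -1.01779)–(0.2599, -0.957541, -0.615)  len=0.8056
  (v14,v16,v15) [-+-] → (0.2599, -0.957541, -0.615)–(0.2599, -0.957541, 0.190575)  len=0.8056
  (v15,v16,v17) [-++] → (0.2599, -0.957541, 0.190575)–(0.2599, -0.957541, 0.615)  len=0.4244
  (v15,v17,v3) [-+-] → (0.2599, -0.957541, 0.615)–(0.2599, -0.2599, 1.01779)  len=0.8056
  (v16,v0,v1) [+-+] → (0.2599, -0.2599, -1.01779)–(0.2599, 0, -1.07995)  len=0.2672
  (v17,v2,v3) [++-] → (0.2599, 0, 1.07995)–(0.2599, -0.2599, 1.01779)  len=0.2672

Chained into 1 loop(s):
  loop 1: 12 segments, perimeter = 6.7512
Total perimeter = 6.751


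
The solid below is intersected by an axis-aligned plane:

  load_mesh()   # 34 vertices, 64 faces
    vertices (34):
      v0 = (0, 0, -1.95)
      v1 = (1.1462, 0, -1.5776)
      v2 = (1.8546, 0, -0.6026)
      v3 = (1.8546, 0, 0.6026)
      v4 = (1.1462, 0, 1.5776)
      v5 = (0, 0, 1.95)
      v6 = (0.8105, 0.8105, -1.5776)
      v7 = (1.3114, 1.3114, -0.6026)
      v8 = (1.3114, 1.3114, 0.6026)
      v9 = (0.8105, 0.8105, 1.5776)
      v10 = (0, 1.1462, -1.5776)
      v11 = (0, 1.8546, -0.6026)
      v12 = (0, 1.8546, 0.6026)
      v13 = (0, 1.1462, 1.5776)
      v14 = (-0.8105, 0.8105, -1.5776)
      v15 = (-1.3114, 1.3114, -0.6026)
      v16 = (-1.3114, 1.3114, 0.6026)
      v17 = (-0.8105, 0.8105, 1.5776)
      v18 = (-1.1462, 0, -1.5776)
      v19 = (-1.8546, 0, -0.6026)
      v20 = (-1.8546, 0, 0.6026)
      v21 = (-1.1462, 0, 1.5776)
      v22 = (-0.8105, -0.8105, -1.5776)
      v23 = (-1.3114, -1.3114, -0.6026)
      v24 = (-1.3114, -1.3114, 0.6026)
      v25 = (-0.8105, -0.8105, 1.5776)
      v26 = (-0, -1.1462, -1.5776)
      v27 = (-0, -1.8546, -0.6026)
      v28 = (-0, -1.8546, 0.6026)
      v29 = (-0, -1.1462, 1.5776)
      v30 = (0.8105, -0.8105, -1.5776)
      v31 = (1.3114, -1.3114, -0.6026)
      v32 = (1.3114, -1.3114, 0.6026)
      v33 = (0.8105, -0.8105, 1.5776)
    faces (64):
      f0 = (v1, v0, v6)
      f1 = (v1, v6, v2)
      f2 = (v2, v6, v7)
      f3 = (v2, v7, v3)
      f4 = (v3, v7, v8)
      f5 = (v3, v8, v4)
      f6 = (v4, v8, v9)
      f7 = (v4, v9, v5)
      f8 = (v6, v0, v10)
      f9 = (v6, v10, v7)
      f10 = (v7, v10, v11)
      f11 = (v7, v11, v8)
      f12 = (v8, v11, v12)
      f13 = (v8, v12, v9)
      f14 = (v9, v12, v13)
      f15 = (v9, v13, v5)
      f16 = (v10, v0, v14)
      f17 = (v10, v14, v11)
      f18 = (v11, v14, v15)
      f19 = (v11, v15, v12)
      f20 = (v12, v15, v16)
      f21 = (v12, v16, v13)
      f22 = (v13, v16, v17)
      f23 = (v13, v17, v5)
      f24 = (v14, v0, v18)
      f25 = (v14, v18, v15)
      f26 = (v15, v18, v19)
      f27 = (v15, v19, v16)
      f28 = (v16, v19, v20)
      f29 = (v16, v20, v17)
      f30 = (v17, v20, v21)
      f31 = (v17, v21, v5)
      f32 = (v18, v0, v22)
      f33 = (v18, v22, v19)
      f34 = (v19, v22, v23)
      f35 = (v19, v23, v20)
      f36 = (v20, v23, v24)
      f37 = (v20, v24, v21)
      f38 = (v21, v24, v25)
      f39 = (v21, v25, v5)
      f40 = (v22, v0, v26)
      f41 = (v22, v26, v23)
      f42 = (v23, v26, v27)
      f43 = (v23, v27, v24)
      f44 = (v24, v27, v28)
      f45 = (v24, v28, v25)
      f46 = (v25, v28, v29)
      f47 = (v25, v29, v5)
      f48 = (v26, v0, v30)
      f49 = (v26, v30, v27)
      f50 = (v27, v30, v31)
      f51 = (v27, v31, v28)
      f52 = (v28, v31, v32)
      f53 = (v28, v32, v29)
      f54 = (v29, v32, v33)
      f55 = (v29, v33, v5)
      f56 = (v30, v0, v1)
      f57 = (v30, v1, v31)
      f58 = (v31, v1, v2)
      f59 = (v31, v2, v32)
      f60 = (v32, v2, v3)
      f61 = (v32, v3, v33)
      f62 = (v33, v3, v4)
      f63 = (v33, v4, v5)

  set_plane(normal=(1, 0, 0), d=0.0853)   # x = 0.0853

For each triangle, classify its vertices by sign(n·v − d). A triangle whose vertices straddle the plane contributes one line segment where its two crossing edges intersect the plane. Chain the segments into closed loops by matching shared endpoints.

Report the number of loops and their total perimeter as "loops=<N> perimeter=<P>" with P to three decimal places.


loops=1 perimeter=11.889

Straddling triangles (20 of 64):
  (v1,v0,v6) [+-+] → (0.0853, 0, -1.92229)–(0.0853, 0.0853, -1.91081)  len=0.0861
  (v4,v9,v5) [++-] → (0.0853, 0.0853, 1.91081)–(0.0853, 0, 1.92229)  len=0.0861
  (v6,v0,v10) [+--] → (0.0853, 0.0853, -1.91081)–(0.0853, 1.11087, -1.5776)  len=1.0783
  (v6,v10,v7) [+-+] → (0.0853, 1.11087, -1.5776)–(0.0853, 1.15695, -1.51418)  len=0.0784
  (v7,v10,v11) [+--] → (0.0853, 1.15695, -1.51418)–(0.0853, 1.81927, -0.6026)  len=1.1268
  (v7,v11,v8) [+-+] → (0.0853, 1.81927, -0.6026)–(0.0853, 1.81927, -0.524208)  len=0.0784
  (v8,v11,v12) [+--] → (0.0853, 1.81927, -0.524208)–(0.0853, 1.81927, 0.6026)  len=1.1268
  (v8,v12,v9) [+-+] → (0.0853, 1.81927, 0.6026)–(0.0853, 1.74472, 0.705213)  len=0.1268
  (v9,v12,v13) [+--] → (0.0853, 1.74472, 0.705213)–(0.0853, 1.11087, 1.5776)  len=1.0783
  (v9,v13,v5) [+--] → (0.0853, 1.11087, 1.5776)–(0.0853, 0.0853, 1.91081)  len=1.0783
  (v26,v0,v30) [--+] → (0.0853, -0.0853, -1.91081)–(0.0853, -1.11087, -1.5776)  len=1.0783
  (v26,v30,v27) [-+-] → (0.0853, -1.11087, -1.5776)–(0.0853, -1.74472, -0.705213)  len=1.0783
  (v27,v30,v31) [-++] → (0.0853, -1.74472, -0.705213)–(0.0853, -1.81927, -0.6026)  len=0.1268
  (v27,v31,v28) [-+-] → (0.0853, -1.81927, -0.6026)–(0.0853, -1.81927, 0.524208)  len=1.1268
  (v28,v31,v32) [-++] → (0.0853, -1.81927, 0.524208)–(0.0853, -1.81927, 0.6026)  len=0.0784
  (v28,v32,v29) [-+-] → (0.0853, -1.81927, 0.6026)–(0.0853, -1.15695, 1.51418)  len=1.1268
  (v29,v32,v33) [-++] → (0.0853, -1.15695, 1.51418)–(0.0853, -1.11087, 1.5776)  len=0.0784
  (v29,v33,v5) [-+-] → (0.0853, -1.11087, 1.5776)–(0.0853, -0.0853, 1.91081)  len=1.0783
  (v30,v0,v1) [+-+] → (0.0853, -0.0853, -1.91081)–(0.0853, 0, -1.92229)  len=0.0861
  (v33,v4,v5) [++-] → (0.0853, 0, 1.92229)–(0.0853, -0.0853, 1.91081)  len=0.0861

Chained into 1 loop(s):
  loop 1: 20 segments, perimeter = 11.8888
Total perimeter = 11.889


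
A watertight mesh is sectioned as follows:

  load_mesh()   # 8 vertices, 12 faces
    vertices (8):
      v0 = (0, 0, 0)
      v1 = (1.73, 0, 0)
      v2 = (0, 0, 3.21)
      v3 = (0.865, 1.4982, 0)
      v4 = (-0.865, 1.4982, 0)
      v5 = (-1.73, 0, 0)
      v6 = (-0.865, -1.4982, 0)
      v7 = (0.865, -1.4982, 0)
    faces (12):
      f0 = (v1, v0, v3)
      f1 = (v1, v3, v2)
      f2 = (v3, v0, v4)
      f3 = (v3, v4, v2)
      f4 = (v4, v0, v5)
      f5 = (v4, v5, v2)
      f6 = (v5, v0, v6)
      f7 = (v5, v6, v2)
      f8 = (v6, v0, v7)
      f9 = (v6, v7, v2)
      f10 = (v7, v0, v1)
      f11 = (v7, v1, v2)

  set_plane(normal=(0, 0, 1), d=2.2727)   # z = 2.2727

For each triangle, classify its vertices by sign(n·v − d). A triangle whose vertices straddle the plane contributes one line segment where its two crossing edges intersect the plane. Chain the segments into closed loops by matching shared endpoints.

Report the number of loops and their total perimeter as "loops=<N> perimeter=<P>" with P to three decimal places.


Straddling triangles (6 of 12):
  (v1,v3,v2) [--+] → (0.252575, 0.437465, 2.2727)–(0.505149, 0, 2.2727)  len=0.5051
  (v3,v4,v2) [--+] → (-0.252575, 0.437465, 2.2727)–(0.252575, 0.437465, 2.2727)  len=0.5051
  (v4,v5,v2) [--+] → (-0.505149, 0, 2.2727)–(-0.252575, 0.437465, 2.2727)  len=0.5051
  (v5,v6,v2) [--+] → (-0.252575, -0.437465, 2.2727)–(-0.505149, 0, 2.2727)  len=0.5051
  (v6,v7,v2) [--+] → (0.252575, -0.437465, 2.2727)–(-0.252575, -0.437465, 2.2727)  len=0.5051
  (v7,v1,v2) [--+] → (0.505149, 0, 2.2727)–(0.252575, -0.437465, 2.2727)  len=0.5051

Chained into 1 loop(s):
  loop 1: 6 segments, perimeter = 3.0309
Total perimeter = 3.031

loops=1 perimeter=3.031


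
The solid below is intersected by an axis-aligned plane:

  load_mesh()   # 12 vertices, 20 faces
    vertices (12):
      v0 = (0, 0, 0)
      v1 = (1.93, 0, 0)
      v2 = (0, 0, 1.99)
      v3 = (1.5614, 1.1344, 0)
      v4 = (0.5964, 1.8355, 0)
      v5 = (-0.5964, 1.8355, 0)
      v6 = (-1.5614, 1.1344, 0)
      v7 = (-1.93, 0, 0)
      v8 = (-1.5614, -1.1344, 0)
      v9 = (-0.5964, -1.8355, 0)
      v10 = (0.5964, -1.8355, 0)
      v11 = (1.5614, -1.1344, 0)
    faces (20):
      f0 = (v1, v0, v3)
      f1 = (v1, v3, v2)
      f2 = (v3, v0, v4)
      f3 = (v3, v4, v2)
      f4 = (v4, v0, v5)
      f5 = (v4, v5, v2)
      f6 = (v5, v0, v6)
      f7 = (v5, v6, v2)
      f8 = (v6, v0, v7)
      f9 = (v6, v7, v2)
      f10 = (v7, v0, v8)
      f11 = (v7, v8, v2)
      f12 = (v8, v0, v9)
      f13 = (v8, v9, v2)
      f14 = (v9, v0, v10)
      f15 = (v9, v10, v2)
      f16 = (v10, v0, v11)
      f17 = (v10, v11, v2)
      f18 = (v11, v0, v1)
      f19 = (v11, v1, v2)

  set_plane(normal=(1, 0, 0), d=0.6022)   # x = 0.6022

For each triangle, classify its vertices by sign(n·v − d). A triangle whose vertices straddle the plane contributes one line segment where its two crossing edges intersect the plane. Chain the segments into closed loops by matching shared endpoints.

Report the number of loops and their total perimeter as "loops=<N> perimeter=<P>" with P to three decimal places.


Straddling triangles (8 of 20):
  (v1,v0,v3) [+-+] → (0.6022, 0, 0)–(0.6022, 0.437515, 0)  len=0.4375
  (v1,v3,v2) [++-] → (0.6022, 0.437515, 1.2225)–(0.6022, 0, 1.36908)  len=0.4614
  (v3,v0,v4) [+--] → (0.6022, 0.437515, 0)–(0.6022, 1.83129, 0)  len=1.3938
  (v3,v4,v2) [+--] → (0.6022, 1.83129, 0)–(0.6022, 0.437515, 1.2225)  len=1.8539
  (v10,v0,v11) [--+] → (0.6022, -0.437515, 0)–(0.6022, -1.83129, 0)  len=1.3938
  (v10,v11,v2) [-+-] → (0.6022, -1.83129, 0)–(0.6022, -0.437515, 1.2225)  len=1.8539
  (v11,v0,v1) [+-+] → (0.6022, -0.437515, 0)–(0.6022, 0, 0)  len=0.4375
  (v11,v1,v2) [++-] → (0.6022, 0, 1.36908)–(0.6022, -0.437515, 1.2225)  len=0.4614

Chained into 1 loop(s):
  loop 1: 8 segments, perimeter = 8.2933
Total perimeter = 8.293

loops=1 perimeter=8.293


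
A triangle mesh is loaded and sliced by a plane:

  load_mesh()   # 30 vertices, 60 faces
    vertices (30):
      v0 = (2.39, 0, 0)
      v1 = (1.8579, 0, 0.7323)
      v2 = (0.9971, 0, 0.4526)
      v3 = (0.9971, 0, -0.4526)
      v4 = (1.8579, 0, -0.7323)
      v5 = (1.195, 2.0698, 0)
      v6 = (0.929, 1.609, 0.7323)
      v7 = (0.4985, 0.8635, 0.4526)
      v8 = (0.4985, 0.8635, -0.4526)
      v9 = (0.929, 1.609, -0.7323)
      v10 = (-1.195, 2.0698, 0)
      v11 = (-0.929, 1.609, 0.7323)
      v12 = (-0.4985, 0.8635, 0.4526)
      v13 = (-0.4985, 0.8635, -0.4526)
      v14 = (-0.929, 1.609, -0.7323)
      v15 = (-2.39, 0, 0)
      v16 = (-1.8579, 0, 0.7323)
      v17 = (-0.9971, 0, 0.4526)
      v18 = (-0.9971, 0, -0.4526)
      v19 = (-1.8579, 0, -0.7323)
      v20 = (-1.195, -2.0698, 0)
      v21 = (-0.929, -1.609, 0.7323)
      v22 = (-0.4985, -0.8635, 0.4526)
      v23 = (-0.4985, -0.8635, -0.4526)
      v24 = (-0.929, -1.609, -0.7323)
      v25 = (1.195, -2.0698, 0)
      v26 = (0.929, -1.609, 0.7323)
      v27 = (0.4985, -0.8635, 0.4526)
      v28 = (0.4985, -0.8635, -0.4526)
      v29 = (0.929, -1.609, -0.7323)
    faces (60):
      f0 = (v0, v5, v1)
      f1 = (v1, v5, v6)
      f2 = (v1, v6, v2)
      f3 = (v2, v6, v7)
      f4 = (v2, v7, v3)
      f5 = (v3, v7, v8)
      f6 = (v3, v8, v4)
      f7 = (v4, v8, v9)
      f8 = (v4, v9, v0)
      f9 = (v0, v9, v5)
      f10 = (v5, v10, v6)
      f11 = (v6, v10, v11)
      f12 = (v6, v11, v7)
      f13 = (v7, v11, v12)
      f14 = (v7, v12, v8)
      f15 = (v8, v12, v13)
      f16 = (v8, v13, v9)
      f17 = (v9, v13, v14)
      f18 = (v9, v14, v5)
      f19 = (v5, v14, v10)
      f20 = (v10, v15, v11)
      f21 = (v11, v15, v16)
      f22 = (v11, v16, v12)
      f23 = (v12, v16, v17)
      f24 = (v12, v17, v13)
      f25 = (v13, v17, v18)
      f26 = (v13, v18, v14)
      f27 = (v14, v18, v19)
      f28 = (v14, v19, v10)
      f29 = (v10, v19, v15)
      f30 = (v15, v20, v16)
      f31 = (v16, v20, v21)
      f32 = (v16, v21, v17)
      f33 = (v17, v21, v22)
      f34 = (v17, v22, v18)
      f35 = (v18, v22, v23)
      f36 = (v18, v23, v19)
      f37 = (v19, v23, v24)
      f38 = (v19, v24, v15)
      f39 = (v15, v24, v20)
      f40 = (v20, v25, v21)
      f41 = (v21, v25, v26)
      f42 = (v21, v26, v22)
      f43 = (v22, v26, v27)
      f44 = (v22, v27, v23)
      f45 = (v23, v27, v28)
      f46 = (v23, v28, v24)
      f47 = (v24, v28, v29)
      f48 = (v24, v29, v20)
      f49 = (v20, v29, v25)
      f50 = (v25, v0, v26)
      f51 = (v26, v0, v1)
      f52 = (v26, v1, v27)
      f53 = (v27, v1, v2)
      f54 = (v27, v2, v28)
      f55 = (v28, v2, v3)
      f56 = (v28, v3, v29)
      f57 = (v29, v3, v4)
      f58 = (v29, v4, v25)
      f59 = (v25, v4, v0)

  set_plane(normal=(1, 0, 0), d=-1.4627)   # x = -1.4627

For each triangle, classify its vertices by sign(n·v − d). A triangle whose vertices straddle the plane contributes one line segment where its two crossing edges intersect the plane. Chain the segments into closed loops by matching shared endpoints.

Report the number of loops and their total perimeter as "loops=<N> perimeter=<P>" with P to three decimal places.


loops=1 perimeter=7.494

Straddling triangles (14 of 60):
  (v10,v15,v11) [+-+] → (-1.4627, 1.60613, 0)–(-1.4627, 1.02124, 0.464792)  len=0.7471
  (v11,v15,v16) [+--] → (-1.4627, 1.02124, 0.464792)–(-1.4627, 0.684548, 0.7323)  len=0.4300
  (v11,v16,v12) [+-+] → (-1.4627, 0.684548, 0.7323)–(-1.4627, 0.251034, 0.650987)  len=0.4411
  (v12,v16,v17) [+-+] → (-1.4627, 0.251034, 0.650987)–(-1.4627, 0, 0.603888)  len=0.2554
  (v14,v18,v19) [++-] → (-1.4627, 0, -0.603888)–(-1.4627, 0.684548, -0.7323)  len=0.6965
  (v14,v19,v10) [+-+] → (-1.4627, 0.684548, -0.7323)–(-1.4627, 1.23395, -0.295726)  len=0.7017
  (v10,v19,v15) [+--] → (-1.4627, 1.23395, -0.295726)–(-1.4627, 1.60613, 0)  len=0.4754
  (v15,v20,v16) [-+-] → (-1.4627, -1.60613, 0)–(-1.4627, -1.23395, 0.295726)  len=0.4754
  (v16,v20,v21) [-++] → (-1.4627, -1.23395, 0.295726)–(-1.4627, -0.684548, 0.7323)  len=0.7017
  (v16,v21,v17) [-++] → (-1.4627, -0.684548, 0.7323)–(-1.4627, 0, 0.603888)  len=0.6965
  (v18,v23,v19) [++-] → (-1.4627, -0.251034, -0.650987)–(-1.4627, 0, -0.603888)  len=0.2554
  (v19,v23,v24) [-++] → (-1.4627, -0.251034, -0.650987)–(-1.4627, -0.684548, -0.7323)  len=0.4411
  (v19,v24,v15) [-+-] → (-1.4627, -0.684548, -0.7323)–(-1.4627, -1.02124, -0.464792)  len=0.4300
  (v15,v24,v20) [-++] → (-1.4627, -1.02124, -0.464792)–(-1.4627, -1.60613, 0)  len=0.7471

Chained into 1 loop(s):
  loop 1: 14 segments, perimeter = 7.4944
Total perimeter = 7.494


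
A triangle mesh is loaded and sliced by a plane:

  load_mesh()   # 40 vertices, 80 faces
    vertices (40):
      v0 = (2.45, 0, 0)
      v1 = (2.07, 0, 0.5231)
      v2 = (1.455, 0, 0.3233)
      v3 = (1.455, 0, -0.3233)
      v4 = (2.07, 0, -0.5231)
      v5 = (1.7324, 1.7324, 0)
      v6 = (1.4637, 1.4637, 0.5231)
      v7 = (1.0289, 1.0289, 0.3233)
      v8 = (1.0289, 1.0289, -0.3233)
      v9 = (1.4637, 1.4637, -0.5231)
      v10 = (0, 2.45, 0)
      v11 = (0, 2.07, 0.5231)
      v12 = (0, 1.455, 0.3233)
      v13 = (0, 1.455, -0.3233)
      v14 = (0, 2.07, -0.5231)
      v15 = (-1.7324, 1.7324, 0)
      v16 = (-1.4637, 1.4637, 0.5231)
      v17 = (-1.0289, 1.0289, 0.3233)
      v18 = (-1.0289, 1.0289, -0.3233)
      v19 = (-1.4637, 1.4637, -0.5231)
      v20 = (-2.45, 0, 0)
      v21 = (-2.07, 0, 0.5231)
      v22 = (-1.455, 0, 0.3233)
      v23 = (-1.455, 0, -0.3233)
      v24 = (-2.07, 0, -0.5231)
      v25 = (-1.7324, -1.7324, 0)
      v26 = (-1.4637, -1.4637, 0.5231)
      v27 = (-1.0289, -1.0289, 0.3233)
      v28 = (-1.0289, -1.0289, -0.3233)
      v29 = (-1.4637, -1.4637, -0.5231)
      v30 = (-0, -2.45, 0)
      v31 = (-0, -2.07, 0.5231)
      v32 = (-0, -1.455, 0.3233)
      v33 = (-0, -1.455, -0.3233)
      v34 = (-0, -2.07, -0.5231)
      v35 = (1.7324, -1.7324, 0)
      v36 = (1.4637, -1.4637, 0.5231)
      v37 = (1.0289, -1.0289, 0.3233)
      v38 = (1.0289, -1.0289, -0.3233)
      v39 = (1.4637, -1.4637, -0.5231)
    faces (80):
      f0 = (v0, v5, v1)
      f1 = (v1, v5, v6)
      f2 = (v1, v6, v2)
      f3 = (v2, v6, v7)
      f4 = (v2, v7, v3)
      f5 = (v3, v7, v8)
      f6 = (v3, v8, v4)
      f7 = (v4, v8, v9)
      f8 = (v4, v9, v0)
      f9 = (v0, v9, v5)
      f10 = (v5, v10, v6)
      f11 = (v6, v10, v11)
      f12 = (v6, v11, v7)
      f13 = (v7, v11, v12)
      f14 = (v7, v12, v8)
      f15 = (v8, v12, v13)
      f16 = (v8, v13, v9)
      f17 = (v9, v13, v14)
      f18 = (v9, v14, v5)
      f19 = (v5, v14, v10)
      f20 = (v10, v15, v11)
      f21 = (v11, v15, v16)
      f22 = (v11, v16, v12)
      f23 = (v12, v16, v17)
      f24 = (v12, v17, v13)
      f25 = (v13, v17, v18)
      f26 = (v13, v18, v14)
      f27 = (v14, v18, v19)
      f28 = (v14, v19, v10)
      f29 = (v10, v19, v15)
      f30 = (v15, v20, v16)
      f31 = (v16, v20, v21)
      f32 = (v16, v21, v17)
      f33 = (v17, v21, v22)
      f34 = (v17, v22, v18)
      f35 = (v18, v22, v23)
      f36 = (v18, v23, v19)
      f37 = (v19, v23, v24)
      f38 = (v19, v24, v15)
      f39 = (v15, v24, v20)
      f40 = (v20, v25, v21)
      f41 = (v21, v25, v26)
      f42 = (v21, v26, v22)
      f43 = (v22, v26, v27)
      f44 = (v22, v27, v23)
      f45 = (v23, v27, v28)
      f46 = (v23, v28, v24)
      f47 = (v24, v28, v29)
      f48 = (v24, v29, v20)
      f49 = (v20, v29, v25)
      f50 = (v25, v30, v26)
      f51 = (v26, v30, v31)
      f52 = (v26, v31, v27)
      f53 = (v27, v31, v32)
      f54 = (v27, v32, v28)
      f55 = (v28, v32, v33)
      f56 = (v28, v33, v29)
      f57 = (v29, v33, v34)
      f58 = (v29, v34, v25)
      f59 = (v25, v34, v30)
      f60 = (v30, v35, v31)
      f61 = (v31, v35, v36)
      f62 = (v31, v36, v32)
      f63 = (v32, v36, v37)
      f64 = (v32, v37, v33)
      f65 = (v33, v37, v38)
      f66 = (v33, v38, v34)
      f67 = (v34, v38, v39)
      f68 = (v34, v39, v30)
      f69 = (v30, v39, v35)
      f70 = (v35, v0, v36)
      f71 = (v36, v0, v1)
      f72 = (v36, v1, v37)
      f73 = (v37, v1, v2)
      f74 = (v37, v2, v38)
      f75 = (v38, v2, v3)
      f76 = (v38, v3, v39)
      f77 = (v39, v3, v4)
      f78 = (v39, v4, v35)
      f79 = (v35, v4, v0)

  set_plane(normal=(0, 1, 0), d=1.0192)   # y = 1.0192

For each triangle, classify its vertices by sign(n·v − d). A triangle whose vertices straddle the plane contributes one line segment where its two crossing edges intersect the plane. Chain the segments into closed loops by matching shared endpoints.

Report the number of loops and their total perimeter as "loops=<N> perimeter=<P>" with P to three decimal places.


loops=2 perimeter=6.466

Straddling triangles (20 of 80):
  (v0,v5,v1) [-+-] → (2.02782, 1.0192, 0)–(1.87138, 1.0192, 0.215351)  len=0.2662
  (v1,v5,v6) [-++] → (1.87138, 1.0192, 0.215351)–(1.64782, 1.0192, 0.5231)  len=0.3804
  (v1,v6,v2) [-+-] → (1.64782, 1.0192, 0.5231)–(1.46106, 1.0192, 0.462424)  len=0.1964
  (v2,v6,v7) [-++] → (1.46106, 1.0192, 0.462424)–(1.03292, 1.0192, 0.3233)  len=0.4502
  (v2,v7,v3) [-+-] → (1.03292, 1.0192, 0.3233)–(1.03292, 1.0192, 0.317204)  len=0.0061
  (v3,v7,v8) [-++] → (1.03292, 1.0192, 0.317204)–(1.03292, 1.0192, -0.3233)  len=0.6405
  (v3,v8,v4) [-+-] → (1.03292, 1.0192, -0.3233)–(1.03872, 1.0192, -0.325184)  len=0.0061
  (v4,v8,v9) [-++] → (1.03872, 1.0192, -0.325184)–(1.64782, 1.0192, -0.5231)  len=0.6405
  (v4,v9,v0) [-+-] → (1.64782, 1.0192, -0.5231)–(1.76322, 1.0192, -0.364244)  len=0.1963
  (v0,v9,v5) [-++] → (1.76322, 1.0192, -0.364244)–(2.02782, 1.0192, 0)  len=0.4502
  (v15,v20,v16) [+-+] → (-2.02782, 1.0192, 0)–(-1.76322, 1.0192, 0.364244)  len=0.4502
  (v16,v20,v21) [+--] → (-1.76322, 1.0192, 0.364244)–(-1.64782, 1.0192, 0.5231)  len=0.1963
  (v16,v21,v17) [+-+] → (-1.64782, 1.0192, 0.5231)–(-1.03872, 1.0192, 0.325184)  len=0.6405
  (v17,v21,v22) [+--] → (-1.03872, 1.0192, 0.325184)–(-1.03292, 1.0192, 0.3233)  len=0.0061
  (v17,v22,v18) [+-+] → (-1.03292, 1.0192, 0.3233)–(-1.03292, 1.0192, -0.317204)  len=0.6405
  (v18,v22,v23) [+--] → (-1.03292, 1.0192, -0.317204)–(-1.03292, 1.0192, -0.3233)  len=0.0061
  (v18,v23,v19) [+-+] → (-1.03292, 1.0192, -0.3233)–(-1.46106, 1.0192, -0.462424)  len=0.4502
  (v19,v23,v24) [+--] → (-1.46106, 1.0192, -0.462424)–(-1.64782, 1.0192, -0.5231)  len=0.1964
  (v19,v24,v15) [+-+] → (-1.64782, 1.0192, -0.5231)–(-1.87138, 1.0192, -0.215351)  len=0.3804
  (v15,v24,v20) [+--] → (-1.87138, 1.0192, -0.215351)–(-2.02782, 1.0192, 0)  len=0.2662

Chained into 2 loop(s):
  loop 1: 10 segments, perimeter = 3.2328
  loop 2: 10 segments, perimeter = 3.2328
Total perimeter = 6.466


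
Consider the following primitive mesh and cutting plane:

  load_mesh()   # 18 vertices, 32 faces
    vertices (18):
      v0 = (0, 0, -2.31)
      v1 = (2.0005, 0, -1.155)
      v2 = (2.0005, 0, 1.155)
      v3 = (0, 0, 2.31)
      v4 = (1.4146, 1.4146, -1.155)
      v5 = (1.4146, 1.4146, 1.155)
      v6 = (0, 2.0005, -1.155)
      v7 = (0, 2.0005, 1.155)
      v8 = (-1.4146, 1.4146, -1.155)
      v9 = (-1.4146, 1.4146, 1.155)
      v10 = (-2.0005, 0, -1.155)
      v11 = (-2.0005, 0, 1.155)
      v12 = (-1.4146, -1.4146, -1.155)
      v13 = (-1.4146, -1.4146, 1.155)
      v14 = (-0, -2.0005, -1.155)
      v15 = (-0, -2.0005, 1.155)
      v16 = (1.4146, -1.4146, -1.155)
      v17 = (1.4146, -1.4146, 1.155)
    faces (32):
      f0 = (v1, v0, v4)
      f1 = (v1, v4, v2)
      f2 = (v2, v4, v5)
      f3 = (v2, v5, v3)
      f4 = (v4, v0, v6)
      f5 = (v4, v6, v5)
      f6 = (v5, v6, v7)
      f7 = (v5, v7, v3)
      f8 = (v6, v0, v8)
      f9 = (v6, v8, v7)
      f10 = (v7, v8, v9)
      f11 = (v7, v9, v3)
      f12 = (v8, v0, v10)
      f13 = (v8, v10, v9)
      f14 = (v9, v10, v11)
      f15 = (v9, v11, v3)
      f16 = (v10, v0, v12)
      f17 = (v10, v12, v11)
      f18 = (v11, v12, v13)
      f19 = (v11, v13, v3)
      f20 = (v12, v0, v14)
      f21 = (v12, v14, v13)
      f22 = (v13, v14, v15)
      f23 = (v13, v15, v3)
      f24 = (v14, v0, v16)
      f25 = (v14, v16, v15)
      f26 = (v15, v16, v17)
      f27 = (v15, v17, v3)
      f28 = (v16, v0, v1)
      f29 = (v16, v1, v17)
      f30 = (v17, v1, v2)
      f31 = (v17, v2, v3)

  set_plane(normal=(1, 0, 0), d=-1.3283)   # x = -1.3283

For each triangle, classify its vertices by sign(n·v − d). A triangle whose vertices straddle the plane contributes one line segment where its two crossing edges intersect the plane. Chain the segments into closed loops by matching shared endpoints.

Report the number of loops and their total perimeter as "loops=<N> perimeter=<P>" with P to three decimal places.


loops=1 perimeter=10.647

Straddling triangles (12 of 32):
  (v6,v0,v8) [++-] → (-1.3283, 1.3283, -1.22546)–(-1.3283, 1.45034, -1.155)  len=0.1409
  (v6,v8,v7) [+-+] → (-1.3283, 1.45034, -1.155)–(-1.3283, 1.45034, -1.01407)  len=0.1409
  (v7,v8,v9) [+--] → (-1.3283, 1.45034, -1.01407)–(-1.3283, 1.45034, 1.155)  len=2.1691
  (v7,v9,v3) [+-+] → (-1.3283, 1.45034, 1.155)–(-1.3283, 1.3283, 1.22546)  len=0.1409
  (v8,v0,v10) [-+-] → (-1.3283, 1.3283, -1.22546)–(-1.3283, 0, -1.5431)  len=1.3658
  (v9,v11,v3) [--+] → (-1.3283, 0, 1.5431)–(-1.3283, 1.3283, 1.22546)  len=1.3658
  (v10,v0,v12) [-+-] → (-1.3283, 0, -1.5431)–(-1.3283, -1.3283, -1.22546)  len=1.3658
  (v11,v13,v3) [--+] → (-1.3283, -1.3283, 1.22546)–(-1.3283, 0, 1.5431)  len=1.3658
  (v12,v0,v14) [-++] → (-1.3283, -1.3283, -1.22546)–(-1.3283, -1.45034, -1.155)  len=0.1409
  (v12,v14,v13) [-+-] → (-1.3283, -1.45034, -1.155)–(-1.3283, -1.45034, 1.01407)  len=2.1691
  (v13,v14,v15) [-++] → (-1.3283, -1.45034, 1.01407)–(-1.3283, -1.45034, 1.155)  len=0.1409
  (v13,v15,v3) [-++] → (-1.3283, -1.45034, 1.155)–(-1.3283, -1.3283, 1.22546)  len=0.1409

Chained into 1 loop(s):
  loop 1: 12 segments, perimeter = 10.6467
Total perimeter = 10.647


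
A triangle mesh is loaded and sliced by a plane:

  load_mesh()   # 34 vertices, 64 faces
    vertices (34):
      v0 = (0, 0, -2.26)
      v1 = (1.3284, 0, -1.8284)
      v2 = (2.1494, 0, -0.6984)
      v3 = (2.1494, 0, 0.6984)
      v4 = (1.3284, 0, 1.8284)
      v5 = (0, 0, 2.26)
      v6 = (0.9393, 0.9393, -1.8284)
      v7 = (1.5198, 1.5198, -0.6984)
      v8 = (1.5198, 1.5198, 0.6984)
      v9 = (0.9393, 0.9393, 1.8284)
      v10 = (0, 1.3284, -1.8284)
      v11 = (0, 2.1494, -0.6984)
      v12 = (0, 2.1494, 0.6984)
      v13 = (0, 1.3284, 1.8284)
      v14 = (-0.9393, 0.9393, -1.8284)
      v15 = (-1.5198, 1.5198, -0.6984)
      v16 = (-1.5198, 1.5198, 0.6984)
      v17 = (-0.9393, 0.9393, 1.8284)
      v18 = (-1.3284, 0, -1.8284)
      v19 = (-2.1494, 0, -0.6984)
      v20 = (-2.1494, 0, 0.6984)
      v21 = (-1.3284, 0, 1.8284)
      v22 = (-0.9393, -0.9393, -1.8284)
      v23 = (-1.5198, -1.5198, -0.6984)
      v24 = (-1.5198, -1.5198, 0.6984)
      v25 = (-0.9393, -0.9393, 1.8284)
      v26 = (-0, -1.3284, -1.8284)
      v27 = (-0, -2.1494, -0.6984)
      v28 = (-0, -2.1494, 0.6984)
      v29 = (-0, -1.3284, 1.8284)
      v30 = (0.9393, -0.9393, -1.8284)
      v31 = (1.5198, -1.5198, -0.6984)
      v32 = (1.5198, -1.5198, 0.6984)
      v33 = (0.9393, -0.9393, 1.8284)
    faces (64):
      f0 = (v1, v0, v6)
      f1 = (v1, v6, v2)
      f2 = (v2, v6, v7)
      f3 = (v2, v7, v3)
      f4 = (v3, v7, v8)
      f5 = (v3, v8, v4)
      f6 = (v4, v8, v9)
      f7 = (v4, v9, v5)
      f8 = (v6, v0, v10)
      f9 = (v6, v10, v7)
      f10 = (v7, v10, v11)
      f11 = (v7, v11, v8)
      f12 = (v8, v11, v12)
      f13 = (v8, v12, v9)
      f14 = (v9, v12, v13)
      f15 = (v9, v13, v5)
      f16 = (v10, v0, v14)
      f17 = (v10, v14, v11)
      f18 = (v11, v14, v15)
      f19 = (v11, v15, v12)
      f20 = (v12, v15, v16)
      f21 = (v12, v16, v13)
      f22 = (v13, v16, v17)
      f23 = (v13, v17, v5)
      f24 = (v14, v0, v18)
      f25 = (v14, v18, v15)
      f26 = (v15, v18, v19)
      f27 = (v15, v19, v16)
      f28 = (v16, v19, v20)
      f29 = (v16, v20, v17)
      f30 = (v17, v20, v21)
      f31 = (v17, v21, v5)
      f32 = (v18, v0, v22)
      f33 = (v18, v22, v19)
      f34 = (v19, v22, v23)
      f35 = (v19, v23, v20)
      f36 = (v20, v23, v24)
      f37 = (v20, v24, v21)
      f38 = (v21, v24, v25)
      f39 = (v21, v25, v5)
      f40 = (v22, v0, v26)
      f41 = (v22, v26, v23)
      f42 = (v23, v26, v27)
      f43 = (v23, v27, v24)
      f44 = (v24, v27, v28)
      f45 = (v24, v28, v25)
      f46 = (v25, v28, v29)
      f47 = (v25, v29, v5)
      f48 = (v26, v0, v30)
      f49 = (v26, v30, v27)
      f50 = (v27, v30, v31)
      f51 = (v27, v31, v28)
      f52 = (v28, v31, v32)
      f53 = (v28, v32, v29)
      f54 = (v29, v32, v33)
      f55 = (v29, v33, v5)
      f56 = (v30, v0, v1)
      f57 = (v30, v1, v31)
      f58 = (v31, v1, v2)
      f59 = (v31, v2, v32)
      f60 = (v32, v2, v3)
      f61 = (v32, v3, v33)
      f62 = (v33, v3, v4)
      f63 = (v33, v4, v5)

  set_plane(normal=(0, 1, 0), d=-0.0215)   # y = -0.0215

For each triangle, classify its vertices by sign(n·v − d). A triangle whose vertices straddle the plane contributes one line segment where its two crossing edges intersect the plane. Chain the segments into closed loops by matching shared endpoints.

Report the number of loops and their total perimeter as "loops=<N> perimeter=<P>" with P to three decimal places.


loops=1 perimeter=13.927

Straddling triangles (20 of 64):
  (v18,v0,v22) [++-] → (-0.0215, -0.0215, -2.25012)–(-1.31949, -0.0215, -1.8284)  len=1.3648
  (v18,v22,v19) [+-+] → (-1.31949, -0.0215, -1.8284)–(-2.1217, -0.0215, -0.724265)  len=1.3648
  (v19,v22,v23) [+--] → (-2.1217, -0.0215, -0.724265)–(-2.14049, -0.0215, -0.6984)  len=0.0320
  (v19,v23,v20) [+-+] → (-2.14049, -0.0215, -0.6984)–(-2.14049, -0.0215, 0.67864)  len=1.3770
  (v20,v23,v24) [+--] → (-2.14049, -0.0215, 0.67864)–(-2.14049, -0.0215, 0.6984)  len=0.0198
  (v20,v24,v21) [+-+] → (-2.14049, -0.0215, 0.6984)–(-1.33111, -0.0215, 1.81241)  len=1.3770
  (v21,v24,v25) [+--] → (-1.33111, -0.0215, 1.81241)–(-1.31949, -0.0215, 1.8284)  len=0.0198
  (v21,v25,v5) [+-+] → (-1.31949, -0.0215, 1.8284)–(-0.0215, -0.0215, 2.25012)  len=1.3648
  (v22,v0,v26) [-+-] → (-0.0215, -0.0215, -2.25012)–(0, -0.0215, -2.25301)  len=0.0217
  (v25,v29,v5) [--+] → (0, -0.0215, 2.25301)–(-0.0215, -0.0215, 2.25012)  len=0.0217
  (v26,v0,v30) [-+-] → (0, -0.0215, -2.25301)–(0.0215, -0.0215, -2.25012)  len=0.0217
  (v29,v33,v5) [--+] → (0.0215, -0.0215, 2.25012)–(0, -0.0215, 2.25301)  len=0.0217
  (v30,v0,v1) [-++] → (0.0215, -0.0215, -2.25012)–(1.31949, -0.0215, -1.8284)  len=1.3648
  (v30,v1,v31) [-+-] → (1.31949, -0.0215, -1.8284)–(1.33111, -0.0215, -1.81241)  len=0.0198
  (v31,v1,v2) [-++] → (1.33111, -0.0215, -1.81241)–(2.14049, -0.0215, -0.6984)  len=1.3770
  (v31,v2,v32) [-+-] → (2.14049, -0.0215, -0.6984)–(2.14049, -0.0215, -0.67864)  len=0.0198
  (v32,v2,v3) [-++] → (2.14049, -0.0215, -0.67864)–(2.14049, -0.0215, 0.6984)  len=1.3770
  (v32,v3,v33) [-+-] → (2.14049, -0.0215, 0.6984)–(2.1217, -0.0215, 0.724265)  len=0.0320
  (v33,v3,v4) [-++] → (2.1217, -0.0215, 0.724265)–(1.31949, -0.0215, 1.8284)  len=1.3648
  (v33,v4,v5) [-++] → (1.31949, -0.0215, 1.8284)–(0.0215, -0.0215, 2.25012)  len=1.3648

Chained into 1 loop(s):
  loop 1: 20 segments, perimeter = 13.9266
Total perimeter = 13.927


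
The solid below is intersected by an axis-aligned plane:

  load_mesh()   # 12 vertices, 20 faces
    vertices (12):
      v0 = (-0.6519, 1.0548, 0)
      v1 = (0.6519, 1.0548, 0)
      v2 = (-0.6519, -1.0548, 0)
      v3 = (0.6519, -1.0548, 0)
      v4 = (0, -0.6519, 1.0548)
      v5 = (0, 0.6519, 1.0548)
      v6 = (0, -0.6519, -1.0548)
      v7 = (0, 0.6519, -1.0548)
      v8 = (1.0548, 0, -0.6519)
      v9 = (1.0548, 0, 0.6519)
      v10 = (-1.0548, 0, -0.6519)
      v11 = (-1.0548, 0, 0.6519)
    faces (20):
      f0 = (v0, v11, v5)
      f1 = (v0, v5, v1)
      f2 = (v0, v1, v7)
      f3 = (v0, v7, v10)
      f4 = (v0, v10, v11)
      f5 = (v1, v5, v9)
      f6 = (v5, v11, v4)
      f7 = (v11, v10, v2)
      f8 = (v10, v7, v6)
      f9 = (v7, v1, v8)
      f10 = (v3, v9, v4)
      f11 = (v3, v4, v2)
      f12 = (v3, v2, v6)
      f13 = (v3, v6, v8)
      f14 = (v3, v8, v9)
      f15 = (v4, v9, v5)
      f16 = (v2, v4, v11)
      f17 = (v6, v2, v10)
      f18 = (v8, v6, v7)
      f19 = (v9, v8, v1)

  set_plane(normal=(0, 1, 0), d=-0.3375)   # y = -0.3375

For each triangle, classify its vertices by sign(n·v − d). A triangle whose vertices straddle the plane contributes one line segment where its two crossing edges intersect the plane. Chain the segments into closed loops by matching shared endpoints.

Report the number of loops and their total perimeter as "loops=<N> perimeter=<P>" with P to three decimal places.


Straddling triangles (10 of 20):
  (v5,v11,v4) [++-] → (-0.508712, -0.3375, 0.860488)–(0, -0.3375, 1.0548)  len=0.5446
  (v11,v10,v2) [++-] → (-0.925886, -0.3375, -0.443314)–(-0.925886, -0.3375, 0.443314)  len=0.8866
  (v10,v7,v6) [++-] → (0, -0.3375, -1.0548)–(-0.508712, -0.3375, -0.860488)  len=0.5446
  (v3,v9,v4) [-+-] → (0.925886, -0.3375, 0.443314)–(0.508712, -0.3375, 0.860488)  len=0.5900
  (v3,v6,v8) [--+] → (0.508712, -0.3375, -0.860488)–(0.925886, -0.3375, -0.443314)  len=0.5900
  (v3,v8,v9) [-++] → (0.925886, -0.3375, -0.443314)–(0.925886, -0.3375, 0.443314)  len=0.8866
  (v4,v9,v5) [-++] → (0.508712, -0.3375, 0.860488)–(0, -0.3375, 1.0548)  len=0.5446
  (v2,v4,v11) [--+] → (-0.508712, -0.3375, 0.860488)–(-0.925886, -0.3375, 0.443314)  len=0.5900
  (v6,v2,v10) [--+] → (-0.925886, -0.3375, -0.443314)–(-0.508712, -0.3375, -0.860488)  len=0.5900
  (v8,v6,v7) [+-+] → (0.508712, -0.3375, -0.860488)–(0, -0.3375, -1.0548)  len=0.5446

Chained into 1 loop(s):
  loop 1: 10 segments, perimeter = 6.3114
Total perimeter = 6.311

loops=1 perimeter=6.311


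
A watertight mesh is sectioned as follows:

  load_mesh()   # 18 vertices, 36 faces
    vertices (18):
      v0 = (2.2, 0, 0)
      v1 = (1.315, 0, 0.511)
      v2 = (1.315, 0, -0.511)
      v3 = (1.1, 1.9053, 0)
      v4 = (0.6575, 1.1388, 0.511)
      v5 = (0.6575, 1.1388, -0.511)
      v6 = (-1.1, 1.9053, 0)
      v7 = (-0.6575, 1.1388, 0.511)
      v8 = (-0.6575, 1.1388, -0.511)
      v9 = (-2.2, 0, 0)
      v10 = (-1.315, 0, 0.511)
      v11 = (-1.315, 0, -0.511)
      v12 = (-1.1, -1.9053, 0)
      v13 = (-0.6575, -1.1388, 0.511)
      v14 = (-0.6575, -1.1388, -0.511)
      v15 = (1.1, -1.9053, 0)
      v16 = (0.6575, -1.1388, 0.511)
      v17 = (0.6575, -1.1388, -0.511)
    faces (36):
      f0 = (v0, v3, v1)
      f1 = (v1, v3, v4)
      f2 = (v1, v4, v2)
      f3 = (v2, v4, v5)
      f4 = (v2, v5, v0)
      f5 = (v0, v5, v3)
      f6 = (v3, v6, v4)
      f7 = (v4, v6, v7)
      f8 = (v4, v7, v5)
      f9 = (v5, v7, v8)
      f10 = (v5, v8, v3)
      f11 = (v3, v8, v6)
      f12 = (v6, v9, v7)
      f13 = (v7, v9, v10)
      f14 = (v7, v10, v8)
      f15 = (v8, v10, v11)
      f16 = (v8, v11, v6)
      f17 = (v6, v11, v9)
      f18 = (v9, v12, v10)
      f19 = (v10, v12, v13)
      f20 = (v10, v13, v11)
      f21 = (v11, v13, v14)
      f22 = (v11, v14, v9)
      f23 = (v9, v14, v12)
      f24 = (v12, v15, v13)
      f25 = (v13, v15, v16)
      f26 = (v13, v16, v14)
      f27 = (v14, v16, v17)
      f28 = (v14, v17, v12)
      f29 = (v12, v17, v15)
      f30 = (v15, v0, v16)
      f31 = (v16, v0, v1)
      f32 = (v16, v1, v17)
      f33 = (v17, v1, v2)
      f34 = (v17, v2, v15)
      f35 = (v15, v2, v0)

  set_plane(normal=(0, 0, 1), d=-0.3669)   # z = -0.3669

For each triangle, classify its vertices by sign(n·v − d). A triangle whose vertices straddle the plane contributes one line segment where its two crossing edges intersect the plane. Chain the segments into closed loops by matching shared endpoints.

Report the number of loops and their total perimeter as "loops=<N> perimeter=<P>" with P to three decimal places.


loops=2 perimeter=17.277

Straddling triangles (24 of 36):
  (v1,v4,v2) [++-] → (1.22229, 0.160569, -0.3669)–(1.315, 0, -0.3669)  len=0.1854
  (v2,v4,v5) [-+-] → (1.22229, 0.160569, -0.3669)–(0.6575, 1.1388, -0.3669)  len=1.1296
  (v2,v5,v0) [--+] → (1.09248, 0.817663, -0.3669)–(1.56457, 0, -0.3669)  len=0.9442
  (v0,v5,v3) [+-+] → (1.09248, 0.817663, -0.3669)–(0.782283, 1.35495, -0.3669)  len=0.6204
  (v4,v7,v5) [++-] → (0.472088, 1.1388, -0.3669)–(0.6575, 1.1388, -0.3669)  len=0.1854
  (v5,v7,v8) [-+-] → (0.472088, 1.1388, -0.3669)–(-0.6575, 1.1388, -0.3669)  len=1.1296
  (v5,v8,v3) [--+] → (-0.161892, 1.35495, -0.3669)–(0.782283, 1.35495, -0.3669)  len=0.9442
  (v3,v8,v6) [+-+] → (-0.161892, 1.35495, -0.3669)–(-0.782283, 1.35495, -0.3669)  len=0.6204
  (v7,v10,v8) [++-] → (-0.750206, 0.978231, -0.3669)–(-0.6575, 1.1388, -0.3669)  len=0.1854
  (v8,v10,v11) [-+-] → (-0.750206, 0.978231, -0.3669)–(-1.315, 0, -0.3669)  len=1.1296
  (v8,v11,v6) [--+] → (-1.25437, 0.537287, -0.3669)–(-0.782283, 1.35495, -0.3669)  len=0.9442
  (v6,v11,v9) [+-+] → (-1.25437, 0.537287, -0.3669)–(-1.56457, 0, -0.3669)  len=0.6204
  (v10,v13,v11) [++-] → (-1.22229, -0.160569, -0.3669)–(-1.315, 0, -0.3669)  len=0.1854
  (v11,v13,v14) [-+-] → (-1.22229, -0.160569, -0.3669)–(-0.6575, -1.1388, -0.3669)  len=1.1296
  (v11,v14,v9) [--+] → (-1.09248, -0.817663, -0.3669)–(-1.56457, 0, -0.3669)  len=0.9442
  (v9,v14,v12) [+-+] → (-1.09248, -0.817663, -0.3669)–(-0.782283, -1.35495, -0.3669)  len=0.6204
  (v13,v16,v14) [++-] → (-0.472088, -1.1388, -0.3669)–(-0.6575, -1.1388, -0.3669)  len=0.1854
  (v14,v16,v17) [-+-] → (-0.472088, -1.1388, -0.3669)–(0.6575, -1.1388, -0.3669)  len=1.1296
  (v14,v17,v12) [--+] → (0.161892, -1.35495, -0.3669)–(-0.782283, -1.35495, -0.3669)  len=0.9442
  (v12,v17,v15) [+-+] → (0.161892, -1.35495, -0.3669)–(0.782283, -1.35495, -0.3669)  len=0.6204
  (v16,v1,v17) [++-] → (0.750206, -0.978231, -0.3669)–(0.6575, -1.1388, -0.3669)  len=0.1854
  (v17,v1,v2) [-+-] → (0.750206, -0.978231, -0.3669)–(1.315, 0, -0.3669)  len=1.1296
  (v17,v2,v15) [--+] → (1.25437, -0.537287, -0.3669)–(0.782283, -1.35495, -0.3669)  len=0.9442
  (v15,v2,v0) [+-+] → (1.25437, -0.537287, -0.3669)–(1.56457, 0, -0.3669)  len=0.6204

Chained into 2 loop(s):
  loop 1: 12 segments, perimeter = 7.8899
  loop 2: 12 segments, perimeter = 9.3874
Total perimeter = 17.277
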